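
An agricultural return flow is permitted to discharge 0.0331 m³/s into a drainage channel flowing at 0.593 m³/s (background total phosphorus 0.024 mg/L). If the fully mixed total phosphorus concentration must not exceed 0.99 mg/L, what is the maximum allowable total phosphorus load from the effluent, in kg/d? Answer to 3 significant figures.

52.3 kg/d

Mass balance at the limit: 0.5930·0.02400 + 0.03310·Cₑ = 0.6261·0.99 → Cₑ = 18.30 mg/L.
Load = 0.03310 m³/s × 18.30 g/m³ × 86 400 s/d = 52.32 kg/d.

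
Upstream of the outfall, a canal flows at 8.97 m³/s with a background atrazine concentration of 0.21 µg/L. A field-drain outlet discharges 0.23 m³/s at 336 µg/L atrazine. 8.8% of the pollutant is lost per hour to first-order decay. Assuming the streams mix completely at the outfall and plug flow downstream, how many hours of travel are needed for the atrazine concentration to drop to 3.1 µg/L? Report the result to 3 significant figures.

After mixing, C = (8.970·0.2100 + 0.2300·336.0) / 9.200 = 79.16/9.200 = 8.605 µg/L.
8.8%/h lost → k = −ln(1 − 0.088) = 0.09212 h⁻¹.
8.605·exp(−k·t) = 3.1 → t = ln(8.605/3.1)/k = 39900 s = 11.08 h.

11.1 h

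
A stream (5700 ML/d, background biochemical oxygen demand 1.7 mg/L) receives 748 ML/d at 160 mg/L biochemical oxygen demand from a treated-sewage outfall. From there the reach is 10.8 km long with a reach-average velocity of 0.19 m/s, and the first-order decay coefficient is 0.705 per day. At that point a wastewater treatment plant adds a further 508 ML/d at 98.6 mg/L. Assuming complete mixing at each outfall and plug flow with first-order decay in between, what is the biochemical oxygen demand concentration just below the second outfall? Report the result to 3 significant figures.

18.9 mg/L

Mixed concentration C = ΣQC/ΣQ = (5700·1.700 + 748.0·160.0) / 6448 = 129400/6448 = 20.06 mg/L; combined flow 6448 ML/d.
Travel time t = 10.8·1000 / 0.19 = 56840 s = 15.79 h.
After decay, C = 20.06 × e^(−kt) = 20.06 × 0.6289 = 12.62 mg/L.
At the second outfall, C = (6448·12.62 + 508.0·98.60) / (6448 + 508.0) = 18.90 mg/L.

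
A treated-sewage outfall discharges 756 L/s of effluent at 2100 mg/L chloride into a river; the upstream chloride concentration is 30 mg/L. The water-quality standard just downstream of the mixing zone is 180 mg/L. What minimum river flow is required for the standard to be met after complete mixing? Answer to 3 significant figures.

9680 L/s

Set C_mix = 180: (Q·30.00 + 756.0·2100) / (Q + 756.0) = 180
→ Q = 756.0·(2100 − 180)/(180 − 30.00) = 9677 L/s.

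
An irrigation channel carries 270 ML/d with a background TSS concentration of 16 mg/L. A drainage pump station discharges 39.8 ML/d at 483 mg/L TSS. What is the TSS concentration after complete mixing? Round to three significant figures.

Flow-weighted average: C = (270.0·16.00 + 39.80·483.0) / 309.8 = 23540/309.8 = 76.00 mg/L.

76.0 mg/L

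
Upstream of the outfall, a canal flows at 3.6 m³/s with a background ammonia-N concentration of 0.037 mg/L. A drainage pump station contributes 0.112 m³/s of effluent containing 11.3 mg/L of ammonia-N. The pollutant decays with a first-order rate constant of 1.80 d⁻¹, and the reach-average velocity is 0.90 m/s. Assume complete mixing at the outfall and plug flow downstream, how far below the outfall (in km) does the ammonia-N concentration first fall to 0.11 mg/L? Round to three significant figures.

Conservation of mass: C = (3.600·0.03700 + 0.1120·11.30) / 3.712 = 1.399/3.712 = 0.3768 mg/L.
Set 0.3768·exp(−k·t) = 0.11 → t = ln(0.3768/0.11)/k = 59100 s = 16.42 h.
Distance = v·t = 0.90·59100 = 53190 m = 53.19 km.

53.2 km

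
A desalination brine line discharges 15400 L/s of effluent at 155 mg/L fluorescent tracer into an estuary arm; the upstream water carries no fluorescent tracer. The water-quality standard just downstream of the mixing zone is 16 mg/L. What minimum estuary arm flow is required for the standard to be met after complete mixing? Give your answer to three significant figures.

Set C_mix = 16: (Q·0 + 15400·155.0) / (Q + 15400) = 16
→ Q = 15400·(155.0 − 16)/(16 − 0) = 133800 L/s.

134000 L/s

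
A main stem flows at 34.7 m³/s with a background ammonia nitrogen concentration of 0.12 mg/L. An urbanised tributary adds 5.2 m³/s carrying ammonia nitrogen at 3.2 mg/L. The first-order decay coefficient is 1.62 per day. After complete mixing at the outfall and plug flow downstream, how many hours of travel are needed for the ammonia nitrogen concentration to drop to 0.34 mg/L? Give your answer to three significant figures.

After mixing, C = (34.70·0.1200 + 5.200·3.200) / 39.90 = 20.80/39.90 = 0.5214 mg/L.
0.5214·exp(−k·t) = 0.34 → t = ln(0.5214/0.34)/k = 22800 s = 6.334 h.

6.33 h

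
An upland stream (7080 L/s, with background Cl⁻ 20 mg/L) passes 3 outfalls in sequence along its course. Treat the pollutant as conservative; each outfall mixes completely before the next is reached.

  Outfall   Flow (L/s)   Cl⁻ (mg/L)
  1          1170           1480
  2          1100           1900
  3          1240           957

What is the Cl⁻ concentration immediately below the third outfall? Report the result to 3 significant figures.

Outfall 1: combined Q = 8250 L/s; C = (7080·20.00 + 1170·1480)/8250 = 227.1 mg/L.
Outfall 2: combined Q = 9350 L/s; C = (8250·227.1 + 1100·1900)/9350 = 423.9 mg/L.
Outfall 3: combined Q = 10590 L/s; C = (9350·423.9 + 1240·957.0)/10590 = 486.3 mg/L.

486 mg/L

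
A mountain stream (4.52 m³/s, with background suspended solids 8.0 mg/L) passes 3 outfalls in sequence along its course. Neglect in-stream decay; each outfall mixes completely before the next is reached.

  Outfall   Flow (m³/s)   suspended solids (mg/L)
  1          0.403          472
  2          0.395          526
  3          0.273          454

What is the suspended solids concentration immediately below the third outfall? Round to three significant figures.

99.8 mg/L

Outfall 1: combined Q = 4.923 m³/s; C = (4.520·8.000 + 0.4030·472.0)/4.923 = 45.98 mg/L.
Outfall 2: combined Q = 5.318 m³/s; C = (4.923·45.98 + 0.3950·526.0)/5.318 = 81.64 mg/L.
Outfall 3: combined Q = 5.591 m³/s; C = (5.318·81.64 + 0.2730·454.0)/5.591 = 99.82 mg/L.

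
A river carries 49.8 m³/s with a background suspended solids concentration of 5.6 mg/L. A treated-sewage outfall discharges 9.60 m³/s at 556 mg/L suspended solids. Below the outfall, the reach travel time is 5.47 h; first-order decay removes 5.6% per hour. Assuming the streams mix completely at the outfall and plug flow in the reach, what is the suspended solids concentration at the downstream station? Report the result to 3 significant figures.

69.0 mg/L

Mass balance: C = (49.80·5.600 + 9.600·556.0) / 59.40 = 5616/59.40 = 94.55 mg/L.
5.6%/h lost → k = −ln(1 − 0.056) = 0.05763 h⁻¹.
Decay over the reach: 94.55·exp(−kt) = 94.55·0.7296 = 68.99 mg/L.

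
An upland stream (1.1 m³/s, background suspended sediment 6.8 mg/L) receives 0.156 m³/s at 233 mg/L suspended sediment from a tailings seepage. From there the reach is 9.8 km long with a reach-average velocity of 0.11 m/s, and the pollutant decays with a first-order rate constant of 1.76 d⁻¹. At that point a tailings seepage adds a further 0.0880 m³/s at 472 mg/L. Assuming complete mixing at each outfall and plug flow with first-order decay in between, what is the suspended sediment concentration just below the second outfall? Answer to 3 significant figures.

36.2 mg/L

Conservation of mass: C = (1.100·6.800 + 0.1560·233.0) / 1.256 = 43.83/1.256 = 34.89 mg/L; combined flow 1.256 m³/s.
Travel time t = 9.8·1000 / 0.11 = 89090 s = 24.75 h.
Applying C = C₀e^(−kt): 34.89 × 0.1629 = 5.683 mg/L.
At the second outfall, C = (1.256·5.683 + 0.08800·472.0) / (1.256 + 0.08800) = 36.22 mg/L.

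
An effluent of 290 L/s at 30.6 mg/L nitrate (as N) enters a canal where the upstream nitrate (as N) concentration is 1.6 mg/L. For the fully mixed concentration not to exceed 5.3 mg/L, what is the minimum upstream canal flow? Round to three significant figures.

1980 L/s

Set C_mix = 5.3: (Q·1.600 + 290.0·30.60) / (Q + 290.0) = 5.3
→ Q = 290.0·(30.60 − 5.3)/(5.3 − 1.600) = 1983 L/s.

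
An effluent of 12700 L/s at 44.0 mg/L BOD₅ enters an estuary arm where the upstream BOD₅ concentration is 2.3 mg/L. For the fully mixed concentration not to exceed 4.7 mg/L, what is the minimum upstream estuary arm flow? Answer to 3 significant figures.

Set C_mix = 4.7: (Q·2.300 + 12700·44.00) / (Q + 12700) = 4.7
→ Q = 12700·(44.00 − 4.7)/(4.7 − 2.300) = 208000 L/s.

208000 L/s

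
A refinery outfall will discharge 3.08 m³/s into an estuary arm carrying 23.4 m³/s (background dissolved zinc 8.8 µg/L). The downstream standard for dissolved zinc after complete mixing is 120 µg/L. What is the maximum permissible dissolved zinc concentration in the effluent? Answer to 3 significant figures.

965 µg/L

At the limit, (Qr·Cr + Qe·Cₑ)/(Qr + Qe) = 120:
Cₑ = (26.48·120 − 23.40·8.800) / 3.080 = 964.8 µg/L.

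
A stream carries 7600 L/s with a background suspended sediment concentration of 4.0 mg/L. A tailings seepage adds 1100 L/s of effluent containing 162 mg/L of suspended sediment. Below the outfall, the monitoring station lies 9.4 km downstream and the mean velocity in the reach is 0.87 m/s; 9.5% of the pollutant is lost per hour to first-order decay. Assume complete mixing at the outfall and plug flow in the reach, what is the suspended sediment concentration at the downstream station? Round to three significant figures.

Mixed concentration C = ΣQC/ΣQ = (7600·4.000 + 1100·162.0) / 8700 = 208600/8700 = 23.98 mg/L.
Travel time t = 9.4·1000 / 0.87 = 10800 s = 3.001 h.
9.5%/h lost → k = −ln(1 − 0.095) = 0.09982 h⁻¹.
First-order decay: C = 23.98·exp(−k·t) = 23.98·0.7411 = 17.77 mg/L.

17.8 mg/L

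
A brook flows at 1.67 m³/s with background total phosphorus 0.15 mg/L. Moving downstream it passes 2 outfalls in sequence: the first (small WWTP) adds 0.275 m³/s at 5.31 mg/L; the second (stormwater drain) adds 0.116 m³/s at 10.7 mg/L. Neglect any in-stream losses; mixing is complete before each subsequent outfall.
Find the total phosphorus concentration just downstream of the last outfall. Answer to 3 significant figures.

1.43 mg/L

Outfall 1: combined Q = 1.945 m³/s; C = (1.670·0.1500 + 0.2750·5.310)/1.945 = 0.8796 mg/L.
Outfall 2: combined Q = 2.061 m³/s; C = (1.945·0.8796 + 0.1160·10.70)/2.061 = 1.432 mg/L.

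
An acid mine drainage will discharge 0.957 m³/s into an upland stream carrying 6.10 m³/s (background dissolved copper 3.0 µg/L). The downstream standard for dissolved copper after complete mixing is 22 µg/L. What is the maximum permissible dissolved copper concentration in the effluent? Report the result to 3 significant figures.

143 µg/L

At the limit, (Qr·Cr + Qe·Cₑ)/(Qr + Qe) = 22:
Cₑ = (7.057·22 − 6.100·3.000) / 0.9570 = 143.1 µg/L.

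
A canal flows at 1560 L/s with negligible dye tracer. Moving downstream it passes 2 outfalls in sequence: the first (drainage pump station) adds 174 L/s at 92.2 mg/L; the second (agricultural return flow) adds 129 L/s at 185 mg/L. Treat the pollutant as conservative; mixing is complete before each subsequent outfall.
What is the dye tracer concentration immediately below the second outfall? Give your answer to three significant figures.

After outfall 1: Q = 1560 + 174.0 = 1734 L/s; C = (1560·0 + 174.0·92.20)/1734 = 9.252 mg/L.
After outfall 2: Q = 1734 + 129.0 = 1863 L/s; C = (1734·9.252 + 129.0·185.0)/1863 = 21.42 mg/L.

21.4 mg/L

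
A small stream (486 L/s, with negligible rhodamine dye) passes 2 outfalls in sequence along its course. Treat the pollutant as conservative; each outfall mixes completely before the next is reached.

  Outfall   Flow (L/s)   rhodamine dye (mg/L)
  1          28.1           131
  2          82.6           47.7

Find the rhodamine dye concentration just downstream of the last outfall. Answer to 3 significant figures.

12.8 mg/L

Outfall 1: combined Q = 514.1 L/s; C = (486.0·0 + 28.10·131.0)/514.1 = 7.160 mg/L.
Outfall 2: combined Q = 596.7 L/s; C = (514.1·7.160 + 82.60·47.70)/596.7 = 12.77 mg/L.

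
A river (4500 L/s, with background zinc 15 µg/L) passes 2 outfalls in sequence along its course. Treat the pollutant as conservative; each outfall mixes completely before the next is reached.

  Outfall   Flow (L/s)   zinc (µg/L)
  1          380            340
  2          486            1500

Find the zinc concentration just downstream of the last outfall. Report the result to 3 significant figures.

Outfall 1: combined Q = 4880 L/s; C = (4500·15.00 + 380.0·340.0)/4880 = 40.31 µg/L.
Outfall 2: combined Q = 5366 L/s; C = (4880·40.31 + 486.0·1500)/5366 = 172.5 µg/L.

173 µg/L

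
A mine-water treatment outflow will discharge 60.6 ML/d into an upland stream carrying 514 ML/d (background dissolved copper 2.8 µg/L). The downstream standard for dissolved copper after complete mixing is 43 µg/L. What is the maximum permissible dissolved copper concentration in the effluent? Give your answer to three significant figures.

384 µg/L

At the limit, (Qr·Cr + Qe·Cₑ)/(Qr + Qe) = 43:
Cₑ = (574.6·43 − 514.0·2.800) / 60.60 = 384.0 µg/L.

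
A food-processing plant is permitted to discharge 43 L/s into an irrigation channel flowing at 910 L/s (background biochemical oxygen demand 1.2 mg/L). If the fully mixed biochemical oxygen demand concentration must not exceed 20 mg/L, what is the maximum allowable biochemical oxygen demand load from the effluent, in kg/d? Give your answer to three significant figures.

1550 kg/d

Mass balance at the limit: 910.0·1.200 + 43.00·Cₑ = 953.0·20 → Cₑ = 417.9 mg/L.
43.00 L/s = 0.04300 m³/s. Load = 0.04300 m³/s × 417.9 g/m³ × 86 400 s/d = 1552 kg/d.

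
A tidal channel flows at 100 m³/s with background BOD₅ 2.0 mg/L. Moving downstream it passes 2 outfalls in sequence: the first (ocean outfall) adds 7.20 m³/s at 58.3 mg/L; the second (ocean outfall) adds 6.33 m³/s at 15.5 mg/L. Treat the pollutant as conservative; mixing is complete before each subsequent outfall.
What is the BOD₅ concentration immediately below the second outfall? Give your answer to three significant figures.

6.32 mg/L

Below outfall 1: Q → 107.2 m³/s, C = (100.0·2.000 + 7.200·58.30)/107.2 = 5.781 mg/L.
Below outfall 2: Q → 113.5 m³/s, C = (107.2·5.781 + 6.330·15.50)/113.5 = 6.323 mg/L.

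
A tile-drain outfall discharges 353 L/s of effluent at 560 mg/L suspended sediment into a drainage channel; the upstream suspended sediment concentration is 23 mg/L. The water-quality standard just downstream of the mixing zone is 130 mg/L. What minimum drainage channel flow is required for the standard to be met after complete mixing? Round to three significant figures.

Set C_mix = 130: (Q·23.00 + 353.0·560.0) / (Q + 353.0) = 130
→ Q = 353.0·(560.0 − 130)/(130 − 23.00) = 1419 L/s.

1420 L/s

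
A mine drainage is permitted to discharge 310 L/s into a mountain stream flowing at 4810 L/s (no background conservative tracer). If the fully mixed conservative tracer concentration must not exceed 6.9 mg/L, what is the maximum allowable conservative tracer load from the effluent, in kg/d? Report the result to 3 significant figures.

3050 kg/d

Mass balance at the limit: 4810·0 + 310.0·Cₑ = 5120·6.9 → Cₑ = 114.0 mg/L.
310.0 L/s = 0.3100 m³/s. Load = 0.3100 m³/s × 114.0 g/m³ × 86 400 s/d = 3052 kg/d.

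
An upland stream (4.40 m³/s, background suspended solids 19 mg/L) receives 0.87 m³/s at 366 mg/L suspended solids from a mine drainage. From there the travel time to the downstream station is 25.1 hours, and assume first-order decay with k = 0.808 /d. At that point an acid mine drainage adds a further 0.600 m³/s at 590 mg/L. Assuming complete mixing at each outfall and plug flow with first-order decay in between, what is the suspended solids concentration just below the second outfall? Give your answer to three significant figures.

Flow-weighted average: C = (4.400·19.00 + 0.8700·366.0) / 5.270 = 402.0/5.270 = 76.28 mg/L; combined flow 5.270 m³/s.
After decay, C = 76.28 × e^(−kt) = 76.28 × 0.4295 = 32.77 mg/L.
At the second outfall, C = (5.270·32.77 + 0.6000·590.0) / (5.270 + 0.6000) = 89.72 mg/L.

89.7 mg/L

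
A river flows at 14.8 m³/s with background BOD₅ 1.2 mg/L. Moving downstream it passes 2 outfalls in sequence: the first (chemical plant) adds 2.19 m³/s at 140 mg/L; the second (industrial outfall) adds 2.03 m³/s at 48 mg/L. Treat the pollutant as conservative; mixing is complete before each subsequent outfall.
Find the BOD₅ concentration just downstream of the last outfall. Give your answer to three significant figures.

Below outfall 1: Q → 16.99 m³/s, C = (14.80·1.200 + 2.190·140.0)/16.99 = 19.09 mg/L.
Below outfall 2: Q → 19.02 m³/s, C = (16.99·19.09 + 2.030·48.00)/19.02 = 22.18 mg/L.

22.2 mg/L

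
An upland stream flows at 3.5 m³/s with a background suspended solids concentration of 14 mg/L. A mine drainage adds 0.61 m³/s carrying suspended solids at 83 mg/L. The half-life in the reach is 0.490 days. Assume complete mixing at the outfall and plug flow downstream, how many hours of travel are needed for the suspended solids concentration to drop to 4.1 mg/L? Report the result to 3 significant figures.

30.1 h

After mixing, C = (3.500·14.00 + 0.6100·83.00) / 4.110 = 99.63/4.110 = 24.24 mg/L.
Half-life 0.490 d → k = ln 2 / 0.490 = 1.415 d⁻¹.
24.24·exp(−k·t) = 4.1 → t = ln(24.24/4.1)/k = 108500 s = 30.15 h.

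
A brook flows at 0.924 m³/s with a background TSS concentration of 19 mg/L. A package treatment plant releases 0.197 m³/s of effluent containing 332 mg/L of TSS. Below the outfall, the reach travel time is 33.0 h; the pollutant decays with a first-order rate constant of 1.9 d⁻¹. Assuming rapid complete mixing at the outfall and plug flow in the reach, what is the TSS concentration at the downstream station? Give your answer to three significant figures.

5.43 mg/L

Mass balance: C = (0.9240·19.00 + 0.1970·332.0) / 1.121 = 82.96/1.121 = 74.01 mg/L.
After decay, C = 74.01 × e^(−kt) = 74.01 × 0.07335 = 5.428 mg/L.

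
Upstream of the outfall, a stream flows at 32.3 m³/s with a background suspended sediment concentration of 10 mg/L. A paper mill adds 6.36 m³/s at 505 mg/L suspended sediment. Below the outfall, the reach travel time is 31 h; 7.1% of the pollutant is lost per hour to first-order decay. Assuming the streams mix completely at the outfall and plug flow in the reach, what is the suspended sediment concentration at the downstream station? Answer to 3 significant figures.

Mixed concentration C = ΣQC/ΣQ = (32.30·10.00 + 6.360·505.0) / 38.66 = 3535/38.66 = 91.43 mg/L.
7.1%/h lost → k = −ln(1 − 0.071) = 0.07365 h⁻¹.
Applying C = C₀e^(−kt): 91.43 × 0.1020 = 9.324 mg/L.

9.32 mg/L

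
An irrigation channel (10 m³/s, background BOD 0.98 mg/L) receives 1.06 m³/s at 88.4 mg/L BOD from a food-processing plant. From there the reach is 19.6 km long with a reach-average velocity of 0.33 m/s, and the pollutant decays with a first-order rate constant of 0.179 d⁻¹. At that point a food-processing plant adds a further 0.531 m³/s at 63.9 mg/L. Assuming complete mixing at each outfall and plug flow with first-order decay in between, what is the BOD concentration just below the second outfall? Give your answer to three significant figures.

Mixed concentration C = ΣQC/ΣQ = (10.00·0.9800 + 1.060·88.40) / 11.06 = 103.5/11.06 = 9.358 mg/L; combined flow 11.06 m³/s.
Travel time t = 19.6·1000 / 0.33 = 59390 s = 16.50 h.
First-order decay: C = 9.358·exp(−k·t) = 9.358·0.8842 = 8.275 mg/L.
At the second outfall, C = (11.06·8.275 + 0.5310·63.90) / (11.06 + 0.5310) = 10.82 mg/L.

10.8 mg/L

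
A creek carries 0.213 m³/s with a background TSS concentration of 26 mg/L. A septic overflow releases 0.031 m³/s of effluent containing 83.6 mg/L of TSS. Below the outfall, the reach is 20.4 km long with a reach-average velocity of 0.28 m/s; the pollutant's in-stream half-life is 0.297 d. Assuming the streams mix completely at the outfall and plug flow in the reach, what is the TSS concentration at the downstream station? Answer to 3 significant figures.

Mass balance: C = (0.2130·26.00 + 0.03100·83.60) / 0.2440 = 8.130/0.2440 = 33.32 mg/L.
Travel time t = 20.4·1000 / 0.28 = 72860 s = 20.24 h.
Half-life 0.297 d → k = ln 2 / 0.297 = 2.334 d⁻¹.
After decay, C = 33.32 × e^(−kt) = 33.32 × 0.1397 = 4.656 mg/L.

4.66 mg/L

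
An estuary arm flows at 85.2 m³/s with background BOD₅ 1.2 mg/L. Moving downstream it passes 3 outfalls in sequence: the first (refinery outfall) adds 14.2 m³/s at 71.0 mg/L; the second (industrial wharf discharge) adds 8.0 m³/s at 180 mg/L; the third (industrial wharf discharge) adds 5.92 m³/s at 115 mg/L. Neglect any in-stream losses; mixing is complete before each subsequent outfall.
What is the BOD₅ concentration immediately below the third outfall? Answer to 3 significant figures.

28.5 mg/L

After outfall 1: Q = 85.20 + 14.20 = 99.40 m³/s; C = (85.20·1.200 + 14.20·71.00)/99.40 = 11.17 mg/L.
After outfall 2: Q = 99.40 + 8.000 = 107.4 m³/s; C = (99.40·11.17 + 8.000·180.0)/107.4 = 23.75 mg/L.
After outfall 3: Q = 107.4 + 5.920 = 113.3 m³/s; C = (107.4·23.75 + 5.920·115.0)/113.3 = 28.51 mg/L.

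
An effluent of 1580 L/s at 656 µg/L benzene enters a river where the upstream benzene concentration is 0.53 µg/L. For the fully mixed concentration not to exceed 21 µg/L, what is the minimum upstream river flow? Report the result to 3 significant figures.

49000 L/s

Set C_mix = 21: (Q·0.5300 + 1580·656.0) / (Q + 1580) = 21
→ Q = 1580·(656.0 − 21)/(21 − 0.5300) = 49010 L/s.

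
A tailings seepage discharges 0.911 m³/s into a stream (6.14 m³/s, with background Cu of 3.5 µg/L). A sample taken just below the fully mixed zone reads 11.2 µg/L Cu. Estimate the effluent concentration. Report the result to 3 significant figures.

Mass balance: 6.140·3.500 + 0.9110·Cₑ = 7.051·11.20
→ Cₑ = (7.051·11.20 − 6.140·3.500) / 0.9110 = 63.10 µg/L.

63.1 µg/L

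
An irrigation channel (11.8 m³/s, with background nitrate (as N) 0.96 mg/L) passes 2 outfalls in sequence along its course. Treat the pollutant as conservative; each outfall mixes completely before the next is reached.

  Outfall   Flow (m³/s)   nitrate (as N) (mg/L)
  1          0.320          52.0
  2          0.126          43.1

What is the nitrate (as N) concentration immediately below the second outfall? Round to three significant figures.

Below outfall 1: Q → 12.12 m³/s, C = (11.80·0.9600 + 0.3200·52.00)/12.12 = 2.308 mg/L.
Below outfall 2: Q → 12.25 m³/s, C = (12.12·2.308 + 0.1260·43.10)/12.25 = 2.727 mg/L.

2.73 mg/L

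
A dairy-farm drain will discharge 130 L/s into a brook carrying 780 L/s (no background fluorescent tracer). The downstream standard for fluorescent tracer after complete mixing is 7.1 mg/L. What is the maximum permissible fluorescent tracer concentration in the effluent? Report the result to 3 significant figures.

49.7 mg/L

At the limit, (Qr·Cr + Qe·Cₑ)/(Qr + Qe) = 7.1:
Cₑ = (910.0·7.1 − 780.0·0) / 130.0 = 49.70 mg/L.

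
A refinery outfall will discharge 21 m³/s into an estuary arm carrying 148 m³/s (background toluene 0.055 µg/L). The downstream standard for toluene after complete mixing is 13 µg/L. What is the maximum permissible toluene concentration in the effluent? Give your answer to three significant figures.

At the limit, (Qr·Cr + Qe·Cₑ)/(Qr + Qe) = 13:
Cₑ = (169.0·13 − 148.0·0.05500) / 21.00 = 104.2 µg/L.

104 µg/L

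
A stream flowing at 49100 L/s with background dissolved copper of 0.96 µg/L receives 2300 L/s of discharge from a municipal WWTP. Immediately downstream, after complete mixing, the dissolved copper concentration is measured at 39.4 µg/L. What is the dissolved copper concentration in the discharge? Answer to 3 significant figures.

860 µg/L

Mass balance: 49100·0.9600 + 2300·Cₑ = 51400·39.40
→ Cₑ = (51400·39.40 − 49100·0.9600) / 2300 = 860.0 µg/L.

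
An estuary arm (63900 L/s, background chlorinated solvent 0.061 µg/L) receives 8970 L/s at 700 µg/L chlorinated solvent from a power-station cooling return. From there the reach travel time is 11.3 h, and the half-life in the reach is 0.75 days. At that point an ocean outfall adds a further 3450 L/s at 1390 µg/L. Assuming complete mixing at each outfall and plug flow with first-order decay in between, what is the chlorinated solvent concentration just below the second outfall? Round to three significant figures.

After mixing, C = (63900·0.06100 + 8970·700.0) / 72870 = 6283000/72870 = 86.22 µg/L; combined flow 72870 L/s.
Half-life 0.75 d → k = ln 2 / 0.75 = 0.9242 d⁻¹.
First-order decay: C = 86.22·exp(−k·t) = 86.22·0.6472 = 55.80 µg/L.
At the second outfall, C = (72870·55.80 + 3450·1390) / (72870 + 3450) = 116.1 µg/L.

116 µg/L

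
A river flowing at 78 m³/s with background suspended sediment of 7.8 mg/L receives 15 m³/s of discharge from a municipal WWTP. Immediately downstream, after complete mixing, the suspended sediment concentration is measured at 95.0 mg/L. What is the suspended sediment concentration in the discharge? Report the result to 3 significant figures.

548 mg/L

Mass balance: 78.00·7.800 + 15.00·Cₑ = 93.00·95.00
→ Cₑ = (93.00·95.00 − 78.00·7.800) / 15.00 = 548.4 mg/L.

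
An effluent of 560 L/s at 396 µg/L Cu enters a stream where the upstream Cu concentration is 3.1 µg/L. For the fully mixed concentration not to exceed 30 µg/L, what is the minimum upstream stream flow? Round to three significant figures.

Set C_mix = 30: (Q·3.100 + 560.0·396.0) / (Q + 560.0) = 30
→ Q = 560.0·(396.0 − 30)/(30 − 3.100) = 7619 L/s.

7620 L/s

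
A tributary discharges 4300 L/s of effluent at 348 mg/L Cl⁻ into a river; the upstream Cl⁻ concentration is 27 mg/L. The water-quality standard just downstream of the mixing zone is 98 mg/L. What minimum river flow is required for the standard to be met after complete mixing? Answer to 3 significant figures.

Set C_mix = 98: (Q·27.00 + 4300·348.0) / (Q + 4300) = 98
→ Q = 4300·(348.0 − 98)/(98 − 27.00) = 15140 L/s.

15100 L/s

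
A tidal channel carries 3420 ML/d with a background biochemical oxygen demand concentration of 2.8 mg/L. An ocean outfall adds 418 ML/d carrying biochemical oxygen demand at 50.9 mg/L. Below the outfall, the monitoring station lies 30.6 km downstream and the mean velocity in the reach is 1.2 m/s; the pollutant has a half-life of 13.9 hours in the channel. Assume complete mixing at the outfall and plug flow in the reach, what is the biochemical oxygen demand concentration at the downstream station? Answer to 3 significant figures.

Mass balance: C = (3420·2.800 + 418.0·50.90) / 3838 = 30850/3838 = 8.039 mg/L.
Travel time t = 30.6·1000 / 1.2 = 25500 s = 7.083 h.
Half-life 13.9 h → k = ln 2 / 13.9 = 0.04987 h⁻¹ = 1.197 d⁻¹.
Decay over the reach: 8.039·exp(−kt) = 8.039·0.7024 = 5.646 mg/L.

5.65 mg/L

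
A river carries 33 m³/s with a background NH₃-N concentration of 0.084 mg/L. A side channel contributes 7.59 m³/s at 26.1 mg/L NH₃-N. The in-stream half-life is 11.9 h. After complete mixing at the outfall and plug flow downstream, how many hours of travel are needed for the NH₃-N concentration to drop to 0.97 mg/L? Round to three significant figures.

After mixing, C = (33.00·0.08400 + 7.590·26.10) / 40.59 = 200.9/40.59 = 4.949 mg/L.
Half-life 11.9 h → k = ln 2 / 11.9 = 0.05825 h⁻¹ = 1.398 d⁻¹.
4.949·exp(−k·t) = 0.97 → t = ln(4.949/0.97)/k = 100700 s = 27.98 h.

28.0 h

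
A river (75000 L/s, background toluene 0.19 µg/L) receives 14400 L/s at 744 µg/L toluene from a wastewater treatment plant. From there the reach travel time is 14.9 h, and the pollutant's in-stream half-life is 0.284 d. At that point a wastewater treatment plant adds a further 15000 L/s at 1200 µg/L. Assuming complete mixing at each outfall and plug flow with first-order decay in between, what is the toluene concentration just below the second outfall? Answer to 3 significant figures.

Mixed concentration C = ΣQC/ΣQ = (75000·0.1900 + 14400·744.0) / 89400 = 10730000/89400 = 120.0 µg/L; combined flow 89400 L/s.
Half-life 0.284 d → k = ln 2 / 0.284 = 2.441 d⁻¹.
After decay, C = 120.0 × e^(−kt) = 120.0 × 0.2198 = 26.37 µg/L.
At the second outfall, C = (89400·26.37 + 15000·1200) / (89400 + 15000) = 195.0 µg/L.

195 µg/L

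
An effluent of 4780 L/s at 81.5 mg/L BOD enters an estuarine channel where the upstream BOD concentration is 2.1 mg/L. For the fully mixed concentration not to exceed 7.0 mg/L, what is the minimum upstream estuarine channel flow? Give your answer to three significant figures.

Set C_mix = 7.0: (Q·2.100 + 4780·81.50) / (Q + 4780) = 7.0
→ Q = 4780·(81.50 − 7.0)/(7.0 − 2.100) = 72680 L/s.

72700 L/s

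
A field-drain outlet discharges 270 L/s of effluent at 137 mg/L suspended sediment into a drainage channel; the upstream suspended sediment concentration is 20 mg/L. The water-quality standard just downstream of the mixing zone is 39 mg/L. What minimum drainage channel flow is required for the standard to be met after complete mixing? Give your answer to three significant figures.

1390 L/s

Set C_mix = 39: (Q·20.00 + 270.0·137.0) / (Q + 270.0) = 39
→ Q = 270.0·(137.0 − 39)/(39 − 20.00) = 1393 L/s.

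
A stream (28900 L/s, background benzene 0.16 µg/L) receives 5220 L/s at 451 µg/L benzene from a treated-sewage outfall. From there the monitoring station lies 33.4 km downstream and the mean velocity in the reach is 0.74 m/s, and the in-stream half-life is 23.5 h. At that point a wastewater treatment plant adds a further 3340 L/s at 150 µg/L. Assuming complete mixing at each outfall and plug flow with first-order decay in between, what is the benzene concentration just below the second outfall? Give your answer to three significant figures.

Mass balance: C = (28900·0.1600 + 5220·451.0) / 34120 = 2359000/34120 = 69.13 µg/L; combined flow 34120 L/s.
Travel time t = 33.4·1000 / 0.74 = 45140 s = 12.54 h.
Half-life 23.5 h → k = ln 2 / 23.5 = 0.02950 h⁻¹ = 0.7079 d⁻¹.
Applying C = C₀e^(−kt): 69.13 × 0.6909 = 47.76 µg/L.
Second outfall: C = (34120·47.76 + 3340·150.0)/37460 = 56.88 µg/L.

56.9 µg/L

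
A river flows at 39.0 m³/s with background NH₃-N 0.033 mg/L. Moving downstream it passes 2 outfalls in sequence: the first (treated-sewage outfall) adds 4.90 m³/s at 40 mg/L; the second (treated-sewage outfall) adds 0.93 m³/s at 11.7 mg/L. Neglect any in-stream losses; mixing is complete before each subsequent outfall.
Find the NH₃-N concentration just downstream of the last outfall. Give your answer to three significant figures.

Outfall 1: combined Q = 43.90 m³/s; C = (39.00·0.03300 + 4.900·40.00)/43.90 = 4.494 mg/L.
Outfall 2: combined Q = 44.83 m³/s; C = (43.90·4.494 + 0.9300·11.70)/44.83 = 4.643 mg/L.

4.64 mg/L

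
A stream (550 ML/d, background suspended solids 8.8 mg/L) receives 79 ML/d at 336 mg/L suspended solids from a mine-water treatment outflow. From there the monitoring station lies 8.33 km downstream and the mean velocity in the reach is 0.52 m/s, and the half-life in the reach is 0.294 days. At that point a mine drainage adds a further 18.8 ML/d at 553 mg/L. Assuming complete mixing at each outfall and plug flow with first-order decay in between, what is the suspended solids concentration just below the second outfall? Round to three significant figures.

47.3 mg/L

Conservation of mass: C = (550.0·8.800 + 79.00·336.0) / 629.0 = 31380/629.0 = 49.90 mg/L; combined flow 629.0 ML/d.
Travel time t = 8.33·1000 / 0.52 = 16020 s = 4.450 h.
Half-life 0.294 d → k = ln 2 / 0.294 = 2.358 d⁻¹.
After decay, C = 49.90 × e^(−kt) = 49.90 × 0.6459 = 32.23 mg/L.
Second outfall: C = (629.0·32.23 + 18.80·553.0)/647.8 = 47.34 mg/L.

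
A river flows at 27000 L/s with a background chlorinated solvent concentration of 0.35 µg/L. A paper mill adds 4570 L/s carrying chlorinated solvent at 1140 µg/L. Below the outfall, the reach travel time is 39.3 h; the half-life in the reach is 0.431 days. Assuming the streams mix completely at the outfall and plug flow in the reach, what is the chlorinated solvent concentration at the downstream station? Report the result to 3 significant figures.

11.9 µg/L

Mixed concentration C = ΣQC/ΣQ = (27000·0.3500 + 4570·1140) / 31570 = 5219000/31570 = 165.3 µg/L.
Half-life 0.431 d → k = ln 2 / 0.431 = 1.608 d⁻¹.
Decay over the reach: 165.3·exp(−kt) = 165.3·0.07183 = 11.87 µg/L.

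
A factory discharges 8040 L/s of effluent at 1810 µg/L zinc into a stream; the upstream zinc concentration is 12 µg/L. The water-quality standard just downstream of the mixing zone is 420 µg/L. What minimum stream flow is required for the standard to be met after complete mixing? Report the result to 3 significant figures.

27400 L/s

Set C_mix = 420: (Q·12.00 + 8040·1810) / (Q + 8040) = 420
→ Q = 8040·(1810 − 420)/(420 − 12.00) = 27390 L/s.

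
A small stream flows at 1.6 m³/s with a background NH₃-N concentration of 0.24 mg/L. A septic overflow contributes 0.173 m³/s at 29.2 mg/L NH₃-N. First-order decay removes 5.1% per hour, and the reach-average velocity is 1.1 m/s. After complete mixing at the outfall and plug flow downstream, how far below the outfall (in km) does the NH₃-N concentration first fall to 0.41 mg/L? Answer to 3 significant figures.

After mixing, C = (1.600·0.2400 + 0.1730·29.20) / 1.773 = 5.436/1.773 = 3.066 mg/L.
5.1%/h lost → k = −ln(1 − 0.051) = 0.05235 h⁻¹.
Set 3.066·exp(−k·t) = 0.41 → t = ln(3.066/0.41)/k = 138400 s = 38.43 h.
Distance = v·t = 1.1·138400 = 152200 m = 152.2 km.

152 km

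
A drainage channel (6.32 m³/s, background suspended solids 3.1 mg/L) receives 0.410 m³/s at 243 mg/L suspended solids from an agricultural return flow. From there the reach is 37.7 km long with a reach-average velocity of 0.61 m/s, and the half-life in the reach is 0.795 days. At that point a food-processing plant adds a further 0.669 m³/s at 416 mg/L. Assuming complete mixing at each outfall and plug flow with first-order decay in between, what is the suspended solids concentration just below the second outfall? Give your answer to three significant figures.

Mixed concentration C = ΣQC/ΣQ = (6.320·3.100 + 0.4100·243.0) / 6.730 = 119.2/6.730 = 17.72 mg/L; combined flow 6.730 m³/s.
Travel time t = 37.7·1000 / 0.61 = 61800 s = 17.17 h.
Half-life 0.795 d → k = ln 2 / 0.795 = 0.8719 d⁻¹.
First-order decay: C = 17.72·exp(−k·t) = 17.72·0.5360 = 9.495 mg/L.
At the second outfall, C = (6.730·9.495 + 0.6690·416.0) / (6.730 + 0.6690) = 46.25 mg/L.

46.3 mg/L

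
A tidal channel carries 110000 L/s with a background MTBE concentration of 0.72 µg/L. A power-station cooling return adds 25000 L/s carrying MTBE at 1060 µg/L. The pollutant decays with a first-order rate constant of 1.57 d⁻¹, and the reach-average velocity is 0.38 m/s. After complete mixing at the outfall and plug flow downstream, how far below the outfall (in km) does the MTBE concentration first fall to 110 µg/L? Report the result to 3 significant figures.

12.2 km

Mixed concentration C = ΣQC/ΣQ = (110000·0.7200 + 25000·1060) / 135000 = 26580000/135000 = 196.9 µg/L.
Set 196.9·exp(−k·t) = 110 → t = ln(196.9/110)/k = 32040 s = 8.899 h.
Distance = v·t = 0.38·32040 = 12170 m = 12.17 km.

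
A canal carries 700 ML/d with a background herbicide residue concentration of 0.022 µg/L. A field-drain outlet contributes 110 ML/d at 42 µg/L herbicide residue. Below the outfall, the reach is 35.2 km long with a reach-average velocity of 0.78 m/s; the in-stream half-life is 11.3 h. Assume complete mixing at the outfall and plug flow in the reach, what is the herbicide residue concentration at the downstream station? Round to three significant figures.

2.65 µg/L

Mixed concentration C = ΣQC/ΣQ = (700.0·0.02200 + 110.0·42.00) / 810.0 = 4635/810.0 = 5.723 µg/L.
Travel time t = 35.2·1000 / 0.78 = 45130 s = 12.54 h.
Half-life 11.3 h → k = ln 2 / 11.3 = 0.06134 h⁻¹ = 1.472 d⁻¹.
Applying C = C₀e^(−kt): 5.723 × 0.4635 = 2.653 µg/L.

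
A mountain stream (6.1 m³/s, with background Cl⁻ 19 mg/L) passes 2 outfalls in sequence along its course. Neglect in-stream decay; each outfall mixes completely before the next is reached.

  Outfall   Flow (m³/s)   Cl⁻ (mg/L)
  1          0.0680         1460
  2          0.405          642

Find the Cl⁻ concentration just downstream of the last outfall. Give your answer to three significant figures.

72.3 mg/L

Below outfall 1: Q → 6.168 m³/s, C = (6.100·19.00 + 0.06800·1460)/6.168 = 34.89 mg/L.
Below outfall 2: Q → 6.573 m³/s, C = (6.168·34.89 + 0.4050·642.0)/6.573 = 72.29 mg/L.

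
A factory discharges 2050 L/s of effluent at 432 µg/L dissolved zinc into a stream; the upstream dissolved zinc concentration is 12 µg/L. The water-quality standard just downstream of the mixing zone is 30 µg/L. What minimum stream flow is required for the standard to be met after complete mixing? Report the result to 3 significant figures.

Set C_mix = 30: (Q·12.00 + 2050·432.0) / (Q + 2050) = 30
→ Q = 2050·(432.0 − 30)/(30 − 12.00) = 45780 L/s.

45800 L/s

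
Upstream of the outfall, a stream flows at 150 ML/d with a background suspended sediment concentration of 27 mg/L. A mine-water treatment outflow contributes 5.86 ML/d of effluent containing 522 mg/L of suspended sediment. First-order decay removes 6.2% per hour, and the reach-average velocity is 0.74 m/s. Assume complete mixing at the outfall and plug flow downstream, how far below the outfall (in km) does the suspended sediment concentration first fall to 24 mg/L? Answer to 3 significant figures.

Mass balance: C = (150.0·27.00 + 5.860·522.0) / 155.9 = 7109/155.9 = 45.61 mg/L.
6.2%/h lost → k = −ln(1 − 0.062) = 0.06401 h⁻¹.
Set 45.61·exp(−k·t) = 24 → t = ln(45.61/24)/k = 36110 s = 10.03 h.
Distance = v·t = 0.74·36110 = 26720 m = 26.72 km.

26.7 km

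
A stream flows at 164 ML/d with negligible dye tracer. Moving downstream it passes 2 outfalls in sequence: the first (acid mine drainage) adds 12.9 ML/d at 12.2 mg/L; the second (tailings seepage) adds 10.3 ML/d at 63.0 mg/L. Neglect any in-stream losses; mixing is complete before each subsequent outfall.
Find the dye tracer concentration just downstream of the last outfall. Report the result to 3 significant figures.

After outfall 1: Q = 164.0 + 12.90 = 176.9 ML/d; C = (164.0·0 + 12.90·12.20)/176.9 = 0.8897 mg/L.
After outfall 2: Q = 176.9 + 10.30 = 187.2 ML/d; C = (176.9·0.8897 + 10.30·63.00)/187.2 = 4.307 mg/L.

4.31 mg/L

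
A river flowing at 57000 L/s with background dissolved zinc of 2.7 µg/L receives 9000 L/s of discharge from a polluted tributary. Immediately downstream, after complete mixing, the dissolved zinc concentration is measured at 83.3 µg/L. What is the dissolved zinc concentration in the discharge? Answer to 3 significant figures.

594 µg/L

Mass balance: 57000·2.700 + 9000·Cₑ = 66000·83.30
→ Cₑ = (66000·83.30 − 57000·2.700) / 9000 = 593.8 µg/L.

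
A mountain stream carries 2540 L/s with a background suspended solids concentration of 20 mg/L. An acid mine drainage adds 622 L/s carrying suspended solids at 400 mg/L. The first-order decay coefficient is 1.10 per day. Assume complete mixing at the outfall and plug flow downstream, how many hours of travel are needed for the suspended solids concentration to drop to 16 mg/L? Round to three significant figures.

Mixed concentration C = ΣQC/ΣQ = (2540·20.00 + 622.0·400.0) / 3162 = 299600/3162 = 94.75 mg/L.
94.75·exp(−k·t) = 16 → t = ln(94.75/16)/k = 139700 s = 38.81 h.

38.8 h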